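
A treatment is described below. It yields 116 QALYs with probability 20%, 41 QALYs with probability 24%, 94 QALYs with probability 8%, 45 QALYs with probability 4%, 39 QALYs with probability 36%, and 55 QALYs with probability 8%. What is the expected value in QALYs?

60.8 QALYs

EV = 0.2 × 116 + 0.24 × 41 + 0.08 × 94 + 0.04 × 45 + 0.36 × 39 + 0.08 × 55 = 23.2 + 9.84 + 7.52 + 1.8 + 14.04 + 4.4 = 60.8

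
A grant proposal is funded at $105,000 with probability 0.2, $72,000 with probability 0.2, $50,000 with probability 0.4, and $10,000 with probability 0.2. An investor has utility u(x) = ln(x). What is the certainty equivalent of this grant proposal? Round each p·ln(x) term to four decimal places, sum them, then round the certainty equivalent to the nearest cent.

E[u] = 0.2·ln(105000) + 0.2·ln(72000) + 0.4·ln(50000) + 0.2·ln(10000) = 2.3123 + 2.2369 + 4.3279 + 1.8421 = 10.7192
CE = e^10.7192 ≈ 45215.72

$45,215.72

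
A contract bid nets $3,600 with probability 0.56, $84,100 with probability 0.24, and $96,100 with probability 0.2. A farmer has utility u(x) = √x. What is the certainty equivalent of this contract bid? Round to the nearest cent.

$27,291.04

E[u] = 0.56·√3600 + 0.24·√84100 + 0.2·√96100 = 0.56·60 + 0.24·290 + 0.2·310 = 165.2
CE = (165.2)² = 27291.04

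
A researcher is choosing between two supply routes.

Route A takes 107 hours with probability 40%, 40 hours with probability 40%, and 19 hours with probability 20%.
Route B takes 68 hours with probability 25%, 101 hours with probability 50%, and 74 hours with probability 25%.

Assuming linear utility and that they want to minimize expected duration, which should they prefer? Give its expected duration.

Route A (62.6 hours)

Route A = 0.4 × 107 + 0.4 × 40 + 0.2 × 19 = 42.8 + 16 + 3.8 = 62.6
Route B = 0.25 × 68 + 0.5 × 101 + 0.25 × 74 = 17 + 50.5 + 18.5 = 86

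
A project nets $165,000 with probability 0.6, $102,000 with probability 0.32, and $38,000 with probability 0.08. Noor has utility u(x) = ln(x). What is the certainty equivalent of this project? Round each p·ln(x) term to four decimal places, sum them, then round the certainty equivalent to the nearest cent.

E[u] = 0.6·ln(165000) + 0.32·ln(102000) + 0.08·ln(38000) = 7.2082 + 3.6905 + 0.8436 = 11.7423
CE = e^11.7423 ≈ 125781.30

$125,781.30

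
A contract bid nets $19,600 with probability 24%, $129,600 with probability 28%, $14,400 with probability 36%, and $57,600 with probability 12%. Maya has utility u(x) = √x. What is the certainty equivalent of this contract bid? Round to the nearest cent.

$42,600.96

E[u] = 0.24·√19600 + 0.28·√129600 + 0.36·√14400 + 0.12·√57600 = 0.24·140 + 0.28·360 + 0.36·120 + 0.12·240 = 206.4
CE = (206.4)² = 42600.96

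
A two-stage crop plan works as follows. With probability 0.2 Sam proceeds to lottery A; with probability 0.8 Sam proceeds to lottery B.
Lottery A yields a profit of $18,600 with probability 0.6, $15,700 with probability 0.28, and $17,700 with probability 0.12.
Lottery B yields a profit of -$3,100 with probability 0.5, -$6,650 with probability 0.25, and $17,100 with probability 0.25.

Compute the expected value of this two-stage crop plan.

EV(A) = 0.6 × 18600 + 0.28 × 15700 + 0.12 × 17700 = 11160 + 4396 + 2124 = 17680
EV(B) = 0.5 × (-3100) + 0.25 × (-6650) + 0.25 × 17100 = -1550 − 1662.5 + 4275 = 1062.5
Overall = 0.2 × 17680 + 0.8 × 1062.5 = 3536 + 850 = 4386

$4,386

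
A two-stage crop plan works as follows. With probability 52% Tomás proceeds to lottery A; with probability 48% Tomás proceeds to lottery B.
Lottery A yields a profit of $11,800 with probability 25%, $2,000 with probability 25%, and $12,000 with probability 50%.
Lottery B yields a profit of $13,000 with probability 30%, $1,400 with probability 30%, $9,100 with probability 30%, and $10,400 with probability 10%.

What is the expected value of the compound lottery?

$8,797.20

EV(A) = 0.25 × 11800 + 0.25 × 2000 + 0.5 × 12000 = 2950 + 500 + 6000 = 9450
EV(B) = 0.3 × 13000 + 0.3 × 1400 + 0.3 × 9100 + 0.1 × 10400 = 3900 + 420 + 2730 + 1040 = 8090
Overall = 0.52 × 9450 + 0.48 × 8090 = 4914 + 3883.2 = 8797.2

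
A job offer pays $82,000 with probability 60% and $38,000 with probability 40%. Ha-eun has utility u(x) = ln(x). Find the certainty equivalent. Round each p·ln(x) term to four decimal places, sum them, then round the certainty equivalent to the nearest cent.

E[u] = 0.6·ln(82000) + 0.4·ln(38000) = 6.7887 + 4.2181 = 11.0068
CE = e^11.0068 ≈ 60282.67

$60,282.67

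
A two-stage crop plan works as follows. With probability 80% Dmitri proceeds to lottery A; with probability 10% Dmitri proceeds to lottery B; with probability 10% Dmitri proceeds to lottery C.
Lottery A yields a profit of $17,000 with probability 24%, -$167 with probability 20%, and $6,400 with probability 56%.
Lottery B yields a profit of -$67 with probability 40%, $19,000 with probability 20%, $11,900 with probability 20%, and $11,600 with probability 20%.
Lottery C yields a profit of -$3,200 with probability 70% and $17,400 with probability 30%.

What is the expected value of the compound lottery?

$7,249.80

EV(A) = 0.24 × 17000 + 0.2 × (-167) + 0.56 × 6400 = 4080 − 33.4 + 3584 = 7630.6
EV(B) = 0.4 × (-67) + 0.2 × 19000 + 0.2 × 11900 + 0.2 × 11600 = -26.8 + 3800 + 2380 + 2320 = 8473.2
EV(C) = 0.7 × (-3200) + 0.3 × 17400 = -2240 + 5220 = 2980
Overall = 0.8 × 7630.6 + 0.1 × 8473.2 + 0.1 × 2980 = 6104.48 + 847.32 + 298 = 7249.8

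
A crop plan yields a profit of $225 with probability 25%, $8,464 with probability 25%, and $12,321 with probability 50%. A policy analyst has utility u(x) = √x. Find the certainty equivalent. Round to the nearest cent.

$6,765.06

E[u] = 0.25·√225 + 0.25·√8464 + 0.5·√12321 = 0.25·15 + 0.25·92 + 0.5·111 = 82.25
CE = (82.25)² = 6765.0625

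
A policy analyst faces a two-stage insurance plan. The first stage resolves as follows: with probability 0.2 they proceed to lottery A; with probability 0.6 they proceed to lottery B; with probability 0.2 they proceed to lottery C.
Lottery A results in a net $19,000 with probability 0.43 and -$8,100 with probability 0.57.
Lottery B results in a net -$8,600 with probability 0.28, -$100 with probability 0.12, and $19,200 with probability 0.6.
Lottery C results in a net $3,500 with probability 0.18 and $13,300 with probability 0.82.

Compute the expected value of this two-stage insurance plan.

$8,477.80

EV(A) = 0.43 × 19000 + 0.57 × (-8100) = 8170 − 4617 = 3553
EV(B) = 0.28 × (-8600) + 0.12 × (-100) + 0.6 × 19200 = -2408 − 12 + 11520 = 9100
EV(C) = 0.18 × 3500 + 0.82 × 13300 = 630 + 10906 = 11536
Overall = 0.2 × 3553 + 0.6 × 9100 + 0.2 × 11536 = 710.6 + 5460 + 2307.2 = 8477.8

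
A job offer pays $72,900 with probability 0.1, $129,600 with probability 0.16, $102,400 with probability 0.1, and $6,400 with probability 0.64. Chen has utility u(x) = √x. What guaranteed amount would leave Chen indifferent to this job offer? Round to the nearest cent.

$28,156.84

E[u] = 0.1·√72900 + 0.16·√129600 + 0.1·√102400 + 0.64·√6400 = 0.1·270 + 0.16·360 + 0.1·320 + 0.64·80 = 167.8
CE = (167.8)² = 28156.84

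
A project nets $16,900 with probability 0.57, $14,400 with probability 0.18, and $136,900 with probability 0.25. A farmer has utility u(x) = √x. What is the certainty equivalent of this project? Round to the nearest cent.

E[u] = 0.57·√16900 + 0.18·√14400 + 0.25·√136900 = 0.57·130 + 0.18·120 + 0.25·370 = 188.2
CE = (188.2)² = 35419.24

$35,419.24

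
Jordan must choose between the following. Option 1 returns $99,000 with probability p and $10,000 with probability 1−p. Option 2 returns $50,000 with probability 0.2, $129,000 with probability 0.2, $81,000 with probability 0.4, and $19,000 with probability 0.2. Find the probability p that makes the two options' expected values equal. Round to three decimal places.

EV(Option 2) = 0.2 × 50000 + 0.2 × 129000 + 0.4 × 81000 + 0.2 × 19000 = 10000 + 25800 + 32400 + 3800 = 72000
p·99000 + (1−p)·10000 = 72000
89000p + 10000 = 72000
p = (72000 − 10000) / 89000

p = 0.697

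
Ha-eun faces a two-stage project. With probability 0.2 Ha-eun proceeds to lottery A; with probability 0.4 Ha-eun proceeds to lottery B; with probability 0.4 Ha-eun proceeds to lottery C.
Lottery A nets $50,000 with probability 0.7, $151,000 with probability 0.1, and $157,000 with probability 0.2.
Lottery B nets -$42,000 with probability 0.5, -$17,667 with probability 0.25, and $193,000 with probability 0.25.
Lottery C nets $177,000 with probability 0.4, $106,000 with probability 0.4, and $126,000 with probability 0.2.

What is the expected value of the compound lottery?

EV(A) = 0.7 × 50000 + 0.1 × 151000 + 0.2 × 157000 = 35000 + 15100 + 31400 = 81500
EV(B) = 0.5 × (-42000) + 0.25 × (-17667) + 0.25 × 193000 = -21000 − 4416.75 + 48250 = 22833.25
EV(C) = 0.4 × 177000 + 0.4 × 106000 + 0.2 × 126000 = 70800 + 42400 + 25200 = 138400
Overall = 0.2 × 81500 + 0.4 × 22833.25 + 0.4 × 138400 = 16300 + 9133.3 + 55360 = 80793.3

$80,793.30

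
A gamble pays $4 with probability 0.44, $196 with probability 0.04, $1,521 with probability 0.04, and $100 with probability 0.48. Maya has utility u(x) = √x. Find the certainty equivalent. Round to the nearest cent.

E[u] = 0.44·√4 + 0.04·√196 + 0.04·√1521 + 0.48·√100 = 0.44·2 + 0.04·14 + 0.04·39 + 0.48·10 = 7.8
CE = (7.8)² = 60.84

$60.84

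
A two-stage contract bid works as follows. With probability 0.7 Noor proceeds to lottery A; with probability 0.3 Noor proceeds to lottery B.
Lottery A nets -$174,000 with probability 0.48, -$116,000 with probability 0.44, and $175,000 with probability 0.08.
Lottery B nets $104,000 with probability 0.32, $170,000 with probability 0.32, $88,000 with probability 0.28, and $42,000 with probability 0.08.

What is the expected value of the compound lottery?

-$49,688

EV(A) = 0.48 × (-174000) + 0.44 × (-116000) + 0.08 × 175000 = -83520 − 51040 + 14000 = -120560
EV(B) = 0.32 × 104000 + 0.32 × 170000 + 0.28 × 88000 + 0.08 × 42000 = 33280 + 54400 + 24640 + 3360 = 115680
Overall = 0.7 × (-120560) + 0.3 × 115680 = -84392 + 34704 = -49688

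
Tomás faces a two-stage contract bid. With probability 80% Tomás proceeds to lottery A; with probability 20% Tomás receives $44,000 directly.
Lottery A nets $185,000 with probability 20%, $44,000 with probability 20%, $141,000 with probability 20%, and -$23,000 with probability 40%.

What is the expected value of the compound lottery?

$60,640

EV(A) = 0.2 × 185000 + 0.2 × 44000 + 0.2 × 141000 + 0.4 × (-23000) = 37000 + 8800 + 28200 − 9200 = 64800
Branch B: 44000 (certain)
Overall = 0.8 × 64800 + 0.2 × 44000 = 51840 + 8800 = 60640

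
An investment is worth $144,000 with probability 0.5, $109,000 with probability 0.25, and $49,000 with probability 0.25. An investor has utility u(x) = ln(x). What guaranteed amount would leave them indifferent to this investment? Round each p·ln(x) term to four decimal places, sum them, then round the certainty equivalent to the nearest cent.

E[u] = 0.5·ln(144000) + 0.25·ln(109000) + 0.25·ln(49000) = 5.9388 + 2.8998 + 2.6999 = 11.5385
CE = e^11.5385 ≈ 102590.44

$102,590.44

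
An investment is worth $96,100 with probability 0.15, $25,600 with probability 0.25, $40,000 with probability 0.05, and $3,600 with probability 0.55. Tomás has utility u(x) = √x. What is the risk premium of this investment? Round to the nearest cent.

$8,024.75

E[u] = 0.15·√96100 + 0.25·√25600 + 0.05·√40000 + 0.55·√3600 = 0.15·310 + 0.25·160 + 0.05·200 + 0.55·60 = 129.5
CE = (129.5)² = 16770.25
Risk premium = EV − CE = 24795 − 16770.25 = 8024.75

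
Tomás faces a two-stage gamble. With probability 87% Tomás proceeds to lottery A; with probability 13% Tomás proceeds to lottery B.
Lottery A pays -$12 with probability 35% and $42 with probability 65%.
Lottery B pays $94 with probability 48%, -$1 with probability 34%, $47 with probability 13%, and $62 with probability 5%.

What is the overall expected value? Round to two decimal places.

$27.12

EV(A) = 0.35 × (-12) + 0.65 × 42 = -4.2 + 27.3 = 23.1
EV(B) = 0.48 × 94 + 0.34 × (-1) + 0.13 × 47 + 0.05 × 62 = 45.12 − 0.34 + 6.11 + 3.1 = 53.99
Overall = 0.87 × 23.1 + 0.13 × 53.99 = 20.097 + 7.0187 = 27.1157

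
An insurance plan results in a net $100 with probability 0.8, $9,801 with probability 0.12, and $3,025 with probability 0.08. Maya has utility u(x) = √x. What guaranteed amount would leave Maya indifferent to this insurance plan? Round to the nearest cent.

$589.52

E[u] = 0.8·√100 + 0.12·√9801 + 0.08·√3025 = 0.8·10 + 0.12·99 + 0.08·55 = 24.28
CE = (24.28)² = 589.5184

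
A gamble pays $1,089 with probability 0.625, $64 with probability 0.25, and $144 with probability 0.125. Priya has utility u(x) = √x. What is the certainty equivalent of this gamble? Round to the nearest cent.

$582.02

E[u] = 0.625·√1089 + 0.25·√64 + 0.125·√144 = 0.625·33 + 0.25·8 + 0.125·12 = 24.125
CE = (24.125)² = 582.015625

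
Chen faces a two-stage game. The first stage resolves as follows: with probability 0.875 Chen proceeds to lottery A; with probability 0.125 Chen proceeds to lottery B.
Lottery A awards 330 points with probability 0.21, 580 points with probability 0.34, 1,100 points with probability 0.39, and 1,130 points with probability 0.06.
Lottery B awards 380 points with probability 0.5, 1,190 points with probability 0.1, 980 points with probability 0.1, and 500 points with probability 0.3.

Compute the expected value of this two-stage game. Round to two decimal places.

737.51 points

EV(A) = 0.21 × 330 + 0.34 × 580 + 0.39 × 1100 + 0.06 × 1130 = 69.3 + 197.2 + 429 + 67.8 = 763.3
EV(B) = 0.5 × 380 + 0.1 × 1190 + 0.1 × 980 + 0.3 × 500 = 190 + 119 + 98 + 150 = 557
Overall = 0.875 × 763.3 + 0.125 × 557 = 667.8875 + 69.625 = 737.5125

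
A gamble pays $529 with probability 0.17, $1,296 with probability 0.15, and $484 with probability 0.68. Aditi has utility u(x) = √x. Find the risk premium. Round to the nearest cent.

E[u] = 0.17·√529 + 0.15·√1296 + 0.68·√484 = 0.17·23 + 0.15·36 + 0.68·22 = 24.27
CE = (24.27)² = 589.0329
Risk premium = EV − CE = 613.45 − 589.0329 = 24.4171

$24.42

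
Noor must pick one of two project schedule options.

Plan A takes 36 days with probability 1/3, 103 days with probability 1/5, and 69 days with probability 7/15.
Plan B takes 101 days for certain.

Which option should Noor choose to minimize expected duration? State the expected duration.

Plan A = 1/3 × 36 + 1/5 × 103 + 7/15 × 69 = 12 + 20.6 + 32.2 = 64.8
Plan B: 101 (certain)

Plan A (64.8 days)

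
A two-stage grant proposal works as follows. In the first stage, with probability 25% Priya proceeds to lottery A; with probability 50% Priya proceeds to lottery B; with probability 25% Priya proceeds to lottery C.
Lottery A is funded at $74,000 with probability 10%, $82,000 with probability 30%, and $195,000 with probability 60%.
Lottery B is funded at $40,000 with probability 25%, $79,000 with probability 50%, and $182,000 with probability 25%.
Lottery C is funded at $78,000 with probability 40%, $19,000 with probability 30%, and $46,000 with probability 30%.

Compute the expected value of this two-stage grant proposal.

$97,425

EV(A) = 0.1 × 74000 + 0.3 × 82000 + 0.6 × 195000 = 7400 + 24600 + 117000 = 149000
EV(B) = 0.25 × 40000 + 0.5 × 79000 + 0.25 × 182000 = 10000 + 39500 + 45500 = 95000
EV(C) = 0.4 × 78000 + 0.3 × 19000 + 0.3 × 46000 = 31200 + 5700 + 13800 = 50700
Overall = 0.25 × 149000 + 0.5 × 95000 + 0.25 × 50700 = 37250 + 47500 + 12675 = 97425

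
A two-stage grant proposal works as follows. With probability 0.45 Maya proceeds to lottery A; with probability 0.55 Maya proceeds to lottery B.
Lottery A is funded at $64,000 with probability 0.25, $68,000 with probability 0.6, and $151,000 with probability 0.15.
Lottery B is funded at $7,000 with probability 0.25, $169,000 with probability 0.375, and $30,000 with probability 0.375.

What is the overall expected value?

$77,758.75

EV(A) = 0.25 × 64000 + 0.6 × 68000 + 0.15 × 151000 = 16000 + 40800 + 22650 = 79450
EV(B) = 0.25 × 7000 + 0.375 × 169000 + 0.375 × 30000 = 1750 + 63375 + 11250 = 76375
Overall = 0.45 × 79450 + 0.55 × 76375 = 35752.5 + 42006.25 = 77758.75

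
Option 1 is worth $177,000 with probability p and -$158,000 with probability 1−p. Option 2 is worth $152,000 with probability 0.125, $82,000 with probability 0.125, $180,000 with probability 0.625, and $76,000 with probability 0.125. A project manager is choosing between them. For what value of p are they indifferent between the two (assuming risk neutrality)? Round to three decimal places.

p = 0.923

EV(Option 2) = 0.125 × 152000 + 0.125 × 82000 + 0.625 × 180000 + 0.125 × 76000 = 19000 + 10250 + 112500 + 9500 = 151250
p·177000 + (1−p)·(-158000) = 151250
335000p − 158000 = 151250
p = (151250 + 158000) / 335000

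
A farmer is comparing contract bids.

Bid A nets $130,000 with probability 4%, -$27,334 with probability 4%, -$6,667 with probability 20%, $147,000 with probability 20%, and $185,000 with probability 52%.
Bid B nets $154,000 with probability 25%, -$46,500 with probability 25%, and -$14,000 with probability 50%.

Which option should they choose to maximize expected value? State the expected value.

Bid A = 0.04 × 130000 + 0.04 × (-27334) + 0.2 × (-6667) + 0.2 × 147000 + 0.52 × 185000 = 5200 − 1093.36 − 1333.4 + 29400 + 96200 = 128373.24
Bid B = 0.25 × 154000 + 0.25 × (-46500) + 0.5 × (-14000) = 38500 − 11625 − 7000 = 19875

Bid A ($128,373.24)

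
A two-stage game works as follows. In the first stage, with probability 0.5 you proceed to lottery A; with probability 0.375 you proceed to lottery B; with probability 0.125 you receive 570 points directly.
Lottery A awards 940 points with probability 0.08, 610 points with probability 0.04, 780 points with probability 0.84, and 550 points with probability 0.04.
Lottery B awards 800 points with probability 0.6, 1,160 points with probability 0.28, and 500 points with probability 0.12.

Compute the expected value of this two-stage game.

783.95 points

EV(A) = 0.08 × 940 + 0.04 × 610 + 0.84 × 780 + 0.04 × 550 = 75.2 + 24.4 + 655.2 + 22 = 776.8
EV(B) = 0.6 × 800 + 0.28 × 1160 + 0.12 × 500 = 480 + 324.8 + 60 = 864.8
Branch C: 570 (certain)
Overall = 0.5 × 776.8 + 0.375 × 864.8 + 0.125 × 570 = 388.4 + 324.3 + 71.25 = 783.95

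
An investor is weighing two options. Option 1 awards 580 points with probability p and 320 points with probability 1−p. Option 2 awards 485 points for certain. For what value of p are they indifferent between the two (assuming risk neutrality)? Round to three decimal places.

p = 0.635

p·580 + (1−p)·320 = 485
260p + 320 = 485
p = (485 − 320) / 260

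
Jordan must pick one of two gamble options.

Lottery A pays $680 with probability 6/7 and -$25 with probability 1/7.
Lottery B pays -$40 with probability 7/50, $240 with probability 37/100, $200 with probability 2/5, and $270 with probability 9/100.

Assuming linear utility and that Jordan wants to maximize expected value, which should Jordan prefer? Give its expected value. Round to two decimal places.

Lottery A = 6/7 × 680 + 1/7 × (-25) = 582.8571 − 3.5714 = 579.2857
Lottery B = 7/50 × (-40) + 37/100 × 240 + 2/5 × 200 + 9/100 × 270 = -5.6 + 88.8 + 80 + 24.3 = 187.5

Lottery A ($579.29)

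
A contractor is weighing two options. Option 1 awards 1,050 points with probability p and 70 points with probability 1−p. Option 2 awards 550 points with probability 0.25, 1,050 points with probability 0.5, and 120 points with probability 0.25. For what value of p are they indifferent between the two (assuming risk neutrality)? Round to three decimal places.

p = 0.635

EV(Option 2) = 0.25 × 550 + 0.5 × 1050 + 0.25 × 120 = 137.5 + 525 + 30 = 692.5
p·1050 + (1−p)·70 = 692.5
980p + 70 = 692.5
p = (692.5 − 70) / 980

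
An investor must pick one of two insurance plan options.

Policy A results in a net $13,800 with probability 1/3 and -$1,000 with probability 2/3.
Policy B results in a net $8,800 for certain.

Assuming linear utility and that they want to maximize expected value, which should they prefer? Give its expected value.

Policy B ($8,800)

Policy A = 1/3 × 13800 + 2/3 × (-1000) = 4600 − 666.6667 = 3933.3333
Policy B: 8800 (certain)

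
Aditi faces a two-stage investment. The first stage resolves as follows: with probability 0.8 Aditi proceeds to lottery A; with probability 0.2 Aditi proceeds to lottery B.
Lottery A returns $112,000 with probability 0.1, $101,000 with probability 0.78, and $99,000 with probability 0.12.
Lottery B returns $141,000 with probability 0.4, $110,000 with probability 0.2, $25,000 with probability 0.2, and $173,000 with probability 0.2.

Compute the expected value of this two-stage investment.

EV(A) = 0.1 × 112000 + 0.78 × 101000 + 0.12 × 99000 = 11200 + 78780 + 11880 = 101860
EV(B) = 0.4 × 141000 + 0.2 × 110000 + 0.2 × 25000 + 0.2 × 173000 = 56400 + 22000 + 5000 + 34600 = 118000
Overall = 0.8 × 101860 + 0.2 × 118000 = 81488 + 23600 = 105088

$105,088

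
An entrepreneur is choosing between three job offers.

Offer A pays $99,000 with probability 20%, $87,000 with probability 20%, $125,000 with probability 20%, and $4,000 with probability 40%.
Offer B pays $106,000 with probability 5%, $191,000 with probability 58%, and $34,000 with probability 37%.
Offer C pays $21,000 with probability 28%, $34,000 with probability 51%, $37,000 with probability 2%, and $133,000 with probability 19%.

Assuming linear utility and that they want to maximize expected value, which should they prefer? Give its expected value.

Offer B ($128,660)

Offer A = 0.2 × 99000 + 0.2 × 87000 + 0.2 × 125000 + 0.4 × 4000 = 19800 + 17400 + 25000 + 1600 = 63800
Offer B = 0.05 × 106000 + 0.58 × 191000 + 0.37 × 34000 = 5300 + 110780 + 12580 = 128660
Offer C = 0.28 × 21000 + 0.51 × 34000 + 0.02 × 37000 + 0.19 × 133000 = 5880 + 17340 + 740 + 25270 = 49230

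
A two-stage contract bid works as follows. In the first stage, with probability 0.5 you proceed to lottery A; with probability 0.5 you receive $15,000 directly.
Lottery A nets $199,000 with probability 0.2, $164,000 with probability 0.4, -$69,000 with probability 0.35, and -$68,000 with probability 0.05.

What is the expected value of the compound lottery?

$46,425

EV(A) = 0.2 × 199000 + 0.4 × 164000 + 0.35 × (-69000) + 0.05 × (-68000) = 39800 + 65600 − 24150 − 3400 = 77850
Branch B: 15000 (certain)
Overall = 0.5 × 77850 + 0.5 × 15000 = 38925 + 7500 = 46425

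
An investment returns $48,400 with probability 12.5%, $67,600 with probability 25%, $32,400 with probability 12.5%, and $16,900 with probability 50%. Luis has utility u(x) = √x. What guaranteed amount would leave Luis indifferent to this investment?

E[u] = 0.125·√48400 + 0.25·√67600 + 0.125·√32400 + 0.5·√16900 = 0.125·220 + 0.25·260 + 0.125·180 + 0.5·130 = 180
CE = (180)² = 32400

$32,400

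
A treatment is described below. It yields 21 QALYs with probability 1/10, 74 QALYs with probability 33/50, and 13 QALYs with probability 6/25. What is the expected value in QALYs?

EV = 1/10 × 21 + 33/50 × 74 + 6/25 × 13 = 2.1 + 48.84 + 3.12 = 54.06

54.06 QALYs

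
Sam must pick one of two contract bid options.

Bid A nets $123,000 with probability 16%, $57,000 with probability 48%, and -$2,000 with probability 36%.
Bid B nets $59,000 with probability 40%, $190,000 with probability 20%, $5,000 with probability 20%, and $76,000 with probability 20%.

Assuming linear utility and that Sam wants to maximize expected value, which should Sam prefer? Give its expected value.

Bid A = 0.16 × 123000 + 0.48 × 57000 + 0.36 × (-2000) = 19680 + 27360 − 720 = 46320
Bid B = 0.4 × 59000 + 0.2 × 190000 + 0.2 × 5000 + 0.2 × 76000 = 23600 + 38000 + 1000 + 15200 = 77800

Bid B ($77,800)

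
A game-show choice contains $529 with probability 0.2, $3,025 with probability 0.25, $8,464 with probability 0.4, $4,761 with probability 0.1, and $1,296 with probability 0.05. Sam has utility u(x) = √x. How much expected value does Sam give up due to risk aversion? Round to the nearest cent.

$711.73

E[u] = 0.2·√529 + 0.25·√3025 + 0.4·√8464 + 0.1·√4761 + 0.05·√1296 = 0.2·23 + 0.25·55 + 0.4·92 + 0.1·69 + 0.05·36 = 63.85
CE = (63.85)² = 4076.8225
Risk premium = EV − CE = 4788.55 − 4076.8225 = 711.7275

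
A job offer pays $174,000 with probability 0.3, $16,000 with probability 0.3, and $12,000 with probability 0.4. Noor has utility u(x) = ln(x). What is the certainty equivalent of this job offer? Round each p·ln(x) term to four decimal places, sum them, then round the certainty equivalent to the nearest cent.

E[u] = 0.3·ln(174000) + 0.3·ln(16000) + 0.4·ln(12000) = 3.6200 + 2.9041 + 3.7571 = 10.2812
CE = e^10.2812 ≈ 29178.87

$29,178.87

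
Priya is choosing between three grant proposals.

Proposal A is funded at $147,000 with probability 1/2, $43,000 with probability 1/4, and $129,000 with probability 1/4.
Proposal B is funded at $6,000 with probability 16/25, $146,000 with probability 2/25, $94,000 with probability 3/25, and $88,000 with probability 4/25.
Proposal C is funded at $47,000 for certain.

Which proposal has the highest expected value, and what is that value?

Proposal A ($116,500)

Proposal A = 1/2 × 147000 + 1/4 × 43000 + 1/4 × 129000 = 73500 + 10750 + 32250 = 116500
Proposal B = 16/25 × 6000 + 2/25 × 146000 + 3/25 × 94000 + 4/25 × 88000 = 3840 + 11680 + 11280 + 14080 = 40880
Proposal C: 47000 (certain)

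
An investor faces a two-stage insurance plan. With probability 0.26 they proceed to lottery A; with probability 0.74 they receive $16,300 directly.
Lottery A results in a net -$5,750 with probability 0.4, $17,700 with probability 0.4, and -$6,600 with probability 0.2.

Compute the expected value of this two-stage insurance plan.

EV(A) = 0.4 × (-5750) + 0.4 × 17700 + 0.2 × (-6600) = -2300 + 7080 − 1320 = 3460
Branch B: 16300 (certain)
Overall = 0.26 × 3460 + 0.74 × 16300 = 899.6 + 12062 = 12961.6

$12,961.60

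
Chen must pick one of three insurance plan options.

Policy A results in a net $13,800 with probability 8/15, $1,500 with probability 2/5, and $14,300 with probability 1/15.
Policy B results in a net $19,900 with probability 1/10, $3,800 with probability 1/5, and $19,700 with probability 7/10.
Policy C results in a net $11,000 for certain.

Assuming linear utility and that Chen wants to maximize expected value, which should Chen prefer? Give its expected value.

Policy A = 8/15 × 13800 + 2/5 × 1500 + 1/15 × 14300 = 7360 + 600 + 953.3333 = 8913.3333
Policy B = 1/10 × 19900 + 1/5 × 3800 + 7/10 × 19700 = 1990 + 760 + 13790 = 16540
Policy C: 11000 (certain)

Policy B ($16,540)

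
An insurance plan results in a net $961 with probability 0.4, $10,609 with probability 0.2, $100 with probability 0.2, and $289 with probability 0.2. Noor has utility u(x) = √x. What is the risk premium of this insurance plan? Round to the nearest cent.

$1,109.44

E[u] = 0.4·√961 + 0.2·√10609 + 0.2·√100 + 0.2·√289 = 0.4·31 + 0.2·103 + 0.2·10 + 0.2·17 = 38.4
CE = (38.4)² = 1474.56
Risk premium = EV − CE = 2584 − 1474.56 = 1109.44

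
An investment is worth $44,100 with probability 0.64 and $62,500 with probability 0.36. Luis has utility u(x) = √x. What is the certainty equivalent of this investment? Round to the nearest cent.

$50,355.36

E[u] = 0.64·√44100 + 0.36·√62500 = 0.64·210 + 0.36·250 = 224.4
CE = (224.4)² = 50355.36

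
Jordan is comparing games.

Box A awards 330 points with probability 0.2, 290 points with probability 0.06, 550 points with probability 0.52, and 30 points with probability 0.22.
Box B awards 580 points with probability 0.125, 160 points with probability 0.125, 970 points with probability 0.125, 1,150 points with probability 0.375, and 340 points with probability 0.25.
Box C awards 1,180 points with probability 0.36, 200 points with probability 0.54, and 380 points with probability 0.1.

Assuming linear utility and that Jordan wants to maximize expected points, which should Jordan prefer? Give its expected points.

Box B (730 points)

Box A = 0.2 × 330 + 0.06 × 290 + 0.52 × 550 + 0.22 × 30 = 66 + 17.4 + 286 + 6.6 = 376
Box B = 0.125 × 580 + 0.125 × 160 + 0.125 × 970 + 0.375 × 1150 + 0.25 × 340 = 72.5 + 20 + 121.25 + 431.25 + 85 = 730
Box C = 0.36 × 1180 + 0.54 × 200 + 0.1 × 380 = 424.8 + 108 + 38 = 570.8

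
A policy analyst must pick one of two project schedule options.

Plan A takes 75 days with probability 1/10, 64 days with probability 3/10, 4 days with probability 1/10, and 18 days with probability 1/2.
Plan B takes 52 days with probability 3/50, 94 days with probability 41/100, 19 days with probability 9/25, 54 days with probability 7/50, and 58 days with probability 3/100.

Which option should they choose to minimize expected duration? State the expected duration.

Plan A = 1/10 × 75 + 3/10 × 64 + 1/10 × 4 + 1/2 × 18 = 7.5 + 19.2 + 0.4 + 9 = 36.1
Plan B = 3/50 × 52 + 41/100 × 94 + 9/25 × 19 + 7/50 × 54 + 3/100 × 58 = 3.12 + 38.54 + 6.84 + 7.56 + 1.74 = 57.8

Plan A (36.1 days)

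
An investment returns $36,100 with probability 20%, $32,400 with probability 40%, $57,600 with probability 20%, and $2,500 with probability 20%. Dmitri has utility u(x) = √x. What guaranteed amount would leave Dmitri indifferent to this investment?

E[u] = 0.2·√36100 + 0.4·√32400 + 0.2·√57600 + 0.2·√2500 = 0.2·190 + 0.4·180 + 0.2·240 + 0.2·50 = 168
CE = (168)² = 28224

$28,224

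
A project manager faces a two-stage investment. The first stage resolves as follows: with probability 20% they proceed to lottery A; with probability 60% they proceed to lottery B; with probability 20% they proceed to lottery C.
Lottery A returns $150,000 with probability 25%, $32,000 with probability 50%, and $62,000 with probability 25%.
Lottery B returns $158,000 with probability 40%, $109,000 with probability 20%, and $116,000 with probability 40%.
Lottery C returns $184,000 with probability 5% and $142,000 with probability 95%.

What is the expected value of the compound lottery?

$121,460

EV(A) = 0.25 × 150000 + 0.5 × 32000 + 0.25 × 62000 = 37500 + 16000 + 15500 = 69000
EV(B) = 0.4 × 158000 + 0.2 × 109000 + 0.4 × 116000 = 63200 + 21800 + 46400 = 131400
EV(C) = 0.05 × 184000 + 0.95 × 142000 = 9200 + 134900 = 144100
Overall = 0.2 × 69000 + 0.6 × 131400 + 0.2 × 144100 = 13800 + 78840 + 28820 = 121460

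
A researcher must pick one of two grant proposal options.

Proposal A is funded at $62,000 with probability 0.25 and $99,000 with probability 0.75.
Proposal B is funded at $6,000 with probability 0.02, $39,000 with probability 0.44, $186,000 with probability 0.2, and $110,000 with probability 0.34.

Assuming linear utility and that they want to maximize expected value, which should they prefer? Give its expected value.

Proposal A = 0.25 × 62000 + 0.75 × 99000 = 15500 + 74250 = 89750
Proposal B = 0.02 × 6000 + 0.44 × 39000 + 0.2 × 186000 + 0.34 × 110000 = 120 + 17160 + 37200 + 37400 = 91880

Proposal B ($91,880)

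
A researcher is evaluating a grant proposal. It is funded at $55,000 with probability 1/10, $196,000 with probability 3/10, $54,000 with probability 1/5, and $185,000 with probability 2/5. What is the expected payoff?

EV = 1/10 × 55000 + 3/10 × 196000 + 1/5 × 54000 + 2/5 × 185000 = 5500 + 58800 + 10800 + 74000 = 149100

$149,100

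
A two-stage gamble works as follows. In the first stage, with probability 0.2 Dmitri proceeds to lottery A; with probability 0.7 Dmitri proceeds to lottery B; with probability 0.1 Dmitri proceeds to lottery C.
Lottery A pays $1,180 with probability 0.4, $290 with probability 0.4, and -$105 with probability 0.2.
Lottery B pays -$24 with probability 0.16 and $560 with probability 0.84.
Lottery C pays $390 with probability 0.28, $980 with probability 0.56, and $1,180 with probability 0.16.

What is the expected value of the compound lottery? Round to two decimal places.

EV(A) = 0.4 × 1180 + 0.4 × 290 + 0.2 × (-105) = 472 + 116 − 21 = 567
EV(B) = 0.16 × (-24) + 0.84 × 560 = -3.84 + 470.4 = 466.56
EV(C) = 0.28 × 390 + 0.56 × 980 + 0.16 × 1180 = 109.2 + 548.8 + 188.8 = 846.8
Overall = 0.2 × 567 + 0.7 × 466.56 + 0.1 × 846.8 = 113.4 + 326.592 + 84.68 = 524.672

$524.67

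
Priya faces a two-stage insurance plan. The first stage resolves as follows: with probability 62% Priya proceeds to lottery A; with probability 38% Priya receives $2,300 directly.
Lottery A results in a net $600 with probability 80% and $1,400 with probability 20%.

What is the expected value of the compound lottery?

EV(A) = 0.8 × 600 + 0.2 × 1400 = 480 + 280 = 760
Branch B: 2300 (certain)
Overall = 0.62 × 760 + 0.38 × 2300 = 471.2 + 874 = 1345.2

$1,345.20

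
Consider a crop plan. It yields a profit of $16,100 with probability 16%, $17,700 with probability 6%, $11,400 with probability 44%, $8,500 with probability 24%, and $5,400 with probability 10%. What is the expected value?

$11,234

EV = 0.16 × 16100 + 0.06 × 17700 + 0.44 × 11400 + 0.24 × 8500 + 0.1 × 5400 = 2576 + 1062 + 5016 + 2040 + 540 = 11234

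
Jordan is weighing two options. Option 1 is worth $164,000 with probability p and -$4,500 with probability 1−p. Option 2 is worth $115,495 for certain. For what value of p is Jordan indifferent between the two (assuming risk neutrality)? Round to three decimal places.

p·164000 + (1−p)·(-4500) = 115495
168500p − 4500 = 115495
p = (115495 + 4500) / 168500

p = 0.712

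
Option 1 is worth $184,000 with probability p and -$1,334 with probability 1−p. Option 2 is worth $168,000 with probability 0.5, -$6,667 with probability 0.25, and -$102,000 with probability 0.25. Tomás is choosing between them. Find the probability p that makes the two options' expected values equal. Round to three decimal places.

EV(Option 2) = 0.5 × 168000 + 0.25 × (-6667) + 0.25 × (-102000) = 84000 − 1666.75 − 25500 = 56833.25
p·184000 + (1−p)·(-1334) = 56833.25
185334p − 1334 = 56833.25
p = (56833.25 + 1334) / 185334

p = 0.314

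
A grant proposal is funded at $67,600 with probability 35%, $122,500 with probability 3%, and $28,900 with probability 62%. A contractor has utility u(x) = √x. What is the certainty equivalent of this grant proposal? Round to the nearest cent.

$42,807.61

E[u] = 0.35·√67600 + 0.03·√122500 + 0.62·√28900 = 0.35·260 + 0.03·350 + 0.62·170 = 206.9
CE = (206.9)² = 42807.61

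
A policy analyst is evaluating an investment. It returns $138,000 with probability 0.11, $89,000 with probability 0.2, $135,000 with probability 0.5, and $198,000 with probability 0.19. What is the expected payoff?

$138,100

EV = 0.11 × 138000 + 0.2 × 89000 + 0.5 × 135000 + 0.19 × 198000 = 15180 + 17800 + 67500 + 37620 = 138100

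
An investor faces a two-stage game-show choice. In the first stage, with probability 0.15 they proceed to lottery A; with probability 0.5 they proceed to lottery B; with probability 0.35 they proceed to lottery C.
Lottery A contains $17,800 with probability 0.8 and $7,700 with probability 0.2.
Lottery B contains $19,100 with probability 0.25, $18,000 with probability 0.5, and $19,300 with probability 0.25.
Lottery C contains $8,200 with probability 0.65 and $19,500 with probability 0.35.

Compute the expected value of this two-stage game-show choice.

EV(A) = 0.8 × 17800 + 0.2 × 7700 = 14240 + 1540 = 15780
EV(B) = 0.25 × 19100 + 0.5 × 18000 + 0.25 × 19300 = 4775 + 9000 + 4825 = 18600
EV(C) = 0.65 × 8200 + 0.35 × 19500 = 5330 + 6825 = 12155
Overall = 0.15 × 15780 + 0.5 × 18600 + 0.35 × 12155 = 2367 + 9300 + 4254.25 = 15921.25

$15,921.25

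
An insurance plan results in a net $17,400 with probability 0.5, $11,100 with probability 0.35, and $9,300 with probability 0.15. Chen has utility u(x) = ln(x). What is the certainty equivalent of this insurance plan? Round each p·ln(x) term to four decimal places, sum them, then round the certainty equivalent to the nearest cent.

E[u] = 0.5·ln(17400) + 0.35·ln(11100) + 0.15·ln(9300) = 4.8821 + 3.2601 + 1.3707 = 9.5129
CE = e^9.5129 ≈ 13533.18

$13,533.18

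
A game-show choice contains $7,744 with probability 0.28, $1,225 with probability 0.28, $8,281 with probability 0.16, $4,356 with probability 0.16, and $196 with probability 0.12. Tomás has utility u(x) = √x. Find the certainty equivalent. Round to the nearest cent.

$3,750.34

E[u] = 0.28·√7744 + 0.28·√1225 + 0.16·√8281 + 0.16·√4356 + 0.12·√196 = 0.28·88 + 0.28·35 + 0.16·91 + 0.16·66 + 0.12·14 = 61.24
CE = (61.24)² = 3750.3376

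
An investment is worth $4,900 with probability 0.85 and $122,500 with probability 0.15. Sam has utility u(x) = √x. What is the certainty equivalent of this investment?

$12,544

E[u] = 0.85·√4900 + 0.15·√122500 = 0.85·70 + 0.15·350 = 112
CE = (112)² = 12544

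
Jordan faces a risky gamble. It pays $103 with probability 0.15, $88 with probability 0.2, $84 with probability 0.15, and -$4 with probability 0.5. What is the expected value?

EV = 0.15 × 103 + 0.2 × 88 + 0.15 × 84 + 0.5 × (-4) = 15.45 + 17.6 + 12.6 − 2 = 43.65

$43.65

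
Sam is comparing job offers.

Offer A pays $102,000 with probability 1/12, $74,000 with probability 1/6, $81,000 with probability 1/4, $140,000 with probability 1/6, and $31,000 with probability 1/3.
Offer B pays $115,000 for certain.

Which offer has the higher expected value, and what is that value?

Offer B ($115,000)

Offer A = 1/12 × 102000 + 1/6 × 74000 + 1/4 × 81000 + 1/6 × 140000 + 1/3 × 31000 = 8500 + 12333.3333 + 20250 + 23333.3333 + 10333.3333 = 74750
Offer B: 115000 (certain)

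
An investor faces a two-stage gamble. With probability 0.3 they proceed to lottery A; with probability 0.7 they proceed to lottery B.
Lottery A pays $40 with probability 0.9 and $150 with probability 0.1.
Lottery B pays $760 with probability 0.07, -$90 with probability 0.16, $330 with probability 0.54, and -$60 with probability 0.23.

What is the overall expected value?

$157.54

EV(A) = 0.9 × 40 + 0.1 × 150 = 36 + 15 = 51
EV(B) = 0.07 × 760 + 0.16 × (-90) + 0.54 × 330 + 0.23 × (-60) = 53.2 − 14.4 + 178.2 − 13.8 = 203.2
Overall = 0.3 × 51 + 0.7 × 203.2 = 15.3 + 142.24 = 157.54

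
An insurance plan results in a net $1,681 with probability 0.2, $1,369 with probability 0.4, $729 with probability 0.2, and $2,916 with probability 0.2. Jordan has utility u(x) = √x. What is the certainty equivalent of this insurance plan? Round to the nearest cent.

E[u] = 0.2·√1681 + 0.4·√1369 + 0.2·√729 + 0.2·√2916 = 0.2·41 + 0.4·37 + 0.2·27 + 0.2·54 = 39.2
CE = (39.2)² = 1536.64

$1,536.64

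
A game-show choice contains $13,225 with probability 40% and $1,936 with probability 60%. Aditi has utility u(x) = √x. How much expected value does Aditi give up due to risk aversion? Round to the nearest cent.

E[u] = 0.4·√13225 + 0.6·√1936 = 0.4·115 + 0.6·44 = 72.4
CE = (72.4)² = 5241.76
Risk premium = EV − CE = 6451.6 − 5241.76 = 1209.84

$1,209.84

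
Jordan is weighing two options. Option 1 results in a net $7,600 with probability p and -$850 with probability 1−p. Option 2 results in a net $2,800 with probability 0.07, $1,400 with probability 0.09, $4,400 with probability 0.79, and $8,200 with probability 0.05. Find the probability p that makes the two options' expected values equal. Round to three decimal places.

p = 0.599

EV(Option 2) = 0.07 × 2800 + 0.09 × 1400 + 0.79 × 4400 + 0.05 × 8200 = 196 + 126 + 3476 + 410 = 4208
p·7600 + (1−p)·(-850) = 4208
8450p − 850 = 4208
p = (4208 + 850) / 8450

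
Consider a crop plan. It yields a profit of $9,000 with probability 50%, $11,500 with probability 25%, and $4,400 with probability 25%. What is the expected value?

$8,475

EV = 0.5 × 9000 + 0.25 × 11500 + 0.25 × 4400 = 4500 + 2875 + 1100 = 8475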